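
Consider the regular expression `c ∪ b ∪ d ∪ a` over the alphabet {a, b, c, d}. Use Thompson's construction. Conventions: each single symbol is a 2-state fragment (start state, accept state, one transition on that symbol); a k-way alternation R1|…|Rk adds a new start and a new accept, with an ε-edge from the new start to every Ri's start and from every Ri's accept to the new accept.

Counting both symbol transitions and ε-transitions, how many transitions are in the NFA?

12

Bottom-up over the parse tree:
Each of the 4 symbol leaves contributes 1 transition (1 symbol, 0 ε).
  c ∪ b ∪ d ∪ a → 12 transitions (4 symbol, 8 ε)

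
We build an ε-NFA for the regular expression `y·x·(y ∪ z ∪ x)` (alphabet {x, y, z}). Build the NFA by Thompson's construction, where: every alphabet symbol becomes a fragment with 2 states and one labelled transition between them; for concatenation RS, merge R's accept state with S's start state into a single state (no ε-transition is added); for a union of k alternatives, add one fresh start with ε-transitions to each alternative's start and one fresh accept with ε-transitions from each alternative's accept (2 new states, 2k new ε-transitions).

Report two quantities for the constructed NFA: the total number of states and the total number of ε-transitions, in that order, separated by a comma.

10, 6

Building bottom-up:
Each of the 5 symbol leaves contributes 2 states and 0 ε-transitions.
  y ∪ z ∪ x : 8 states, 6 ε-transitions
  y·x·(y ∪ z ∪ x) : 10 states, 6 ε-transitions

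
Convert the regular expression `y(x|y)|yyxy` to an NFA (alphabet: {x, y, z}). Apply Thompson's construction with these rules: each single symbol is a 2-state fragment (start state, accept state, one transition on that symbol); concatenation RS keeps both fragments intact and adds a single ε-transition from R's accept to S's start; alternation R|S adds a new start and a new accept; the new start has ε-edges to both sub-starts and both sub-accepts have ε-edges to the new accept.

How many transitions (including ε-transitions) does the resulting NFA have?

19

Recursing over subexpressions:
Each of the 7 symbol leaves contributes 1 transition (1 symbol, 0 ε).
  x|y → 6 transitions (2 symbol, 4 ε)
  y(x|y) → 8 transitions (3 symbol, 5 ε)
  yyxy → 7 transitions (4 symbol, 3 ε)
  y(x|y)|yyxy → 19 transitions (7 symbol, 12 ε)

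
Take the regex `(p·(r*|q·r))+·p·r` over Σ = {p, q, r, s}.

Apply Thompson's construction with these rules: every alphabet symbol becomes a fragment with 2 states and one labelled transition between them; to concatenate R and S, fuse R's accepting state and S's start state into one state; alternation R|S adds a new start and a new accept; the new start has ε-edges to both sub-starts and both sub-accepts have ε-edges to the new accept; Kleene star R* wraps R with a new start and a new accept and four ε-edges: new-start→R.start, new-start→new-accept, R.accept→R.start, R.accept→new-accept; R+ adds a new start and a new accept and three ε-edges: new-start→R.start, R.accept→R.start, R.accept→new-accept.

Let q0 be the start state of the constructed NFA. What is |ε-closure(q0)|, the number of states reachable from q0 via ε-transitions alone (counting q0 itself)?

Let C(F) = |ε-closure(F.start)| within fragment F, and note whether F accepts ε. Symbol fragments have C = 1 and do not accept ε. Then:
  r* — new start has ε-edges to the inner start and to the new accept, so C = 2 + 1 = 3
  q·r — C equals the left operand's closure size = 1 (its accept is not ε-reachable, so the closure stops there)
  r*|q·r — new start ε-reaches every alternative's start; at least one alternative accepts ε, so the union's new accept is reached too: C = 1 + 3 + 1 + 1 = 6
  p·(r*|q·r) — same as the first factor's closure: C = 1
  (p·(r*|q·r))+ — new start ε-reaches only the body's start; the new accept needs a symbol first: C = 1 + 1 = 2
  (p·(r*|q·r))+·p·r — C equals the left operand's closure size = 2 (its accept is not ε-reachable, so the closure stops there)

2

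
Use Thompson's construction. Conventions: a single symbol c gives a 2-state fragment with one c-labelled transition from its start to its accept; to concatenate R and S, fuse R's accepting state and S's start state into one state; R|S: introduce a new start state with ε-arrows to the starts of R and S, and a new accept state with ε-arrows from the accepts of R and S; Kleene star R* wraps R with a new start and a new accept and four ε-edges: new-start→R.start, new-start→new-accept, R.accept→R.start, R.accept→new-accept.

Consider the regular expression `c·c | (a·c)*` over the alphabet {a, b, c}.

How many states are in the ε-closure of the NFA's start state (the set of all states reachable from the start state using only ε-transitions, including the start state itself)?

6

Let C(F) = |ε-closure(F.start)| within fragment F, and note whether F accepts ε. Symbol fragments have C = 1 and do not accept ε. Then:
  c·c : |closure| equals the left operand's closure size = 1 (its accept is not ε-reachable, so the closure stops there)
  a·c : |closure| equals the left operand's closure size = 1 (its accept is not ε-reachable, so the closure stops there)
  (a·c)* : |closure| = 1 (new start) + 1 (body) + 1 (new accept) = 3
  c·c | (a·c)* : new start ε-reaches every alternative's start; at least one alternative accepts ε, so the union's new accept is reached too: |closure| = 1 + 1 + 3 + 1 = 6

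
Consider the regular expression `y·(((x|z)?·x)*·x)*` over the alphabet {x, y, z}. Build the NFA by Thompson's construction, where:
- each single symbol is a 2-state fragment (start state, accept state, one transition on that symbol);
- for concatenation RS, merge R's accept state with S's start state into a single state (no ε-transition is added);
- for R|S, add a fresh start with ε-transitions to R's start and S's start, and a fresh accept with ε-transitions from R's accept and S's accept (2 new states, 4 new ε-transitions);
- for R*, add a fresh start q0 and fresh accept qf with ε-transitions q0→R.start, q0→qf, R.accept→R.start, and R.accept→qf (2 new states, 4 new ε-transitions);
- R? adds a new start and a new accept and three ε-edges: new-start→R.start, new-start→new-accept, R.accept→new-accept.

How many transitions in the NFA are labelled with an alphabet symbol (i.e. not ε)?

Bottom-up over the parse tree:
Each of the 5 symbol leaves contributes exactly 1 symbol transition.
  x|z : 2 symbol transitions
  (x|z)? : 2 symbol transitions
  (x|z)?·x : 3 symbol transitions
  ((x|z)?·x)* : 3 symbol transitions
  ((x|z)?·x)*·x : 4 symbol transitions
  (((x|z)?·x)*·x)* : 4 symbol transitions
  y·(((x|z)?·x)*·x)* : 5 symbol transitions

5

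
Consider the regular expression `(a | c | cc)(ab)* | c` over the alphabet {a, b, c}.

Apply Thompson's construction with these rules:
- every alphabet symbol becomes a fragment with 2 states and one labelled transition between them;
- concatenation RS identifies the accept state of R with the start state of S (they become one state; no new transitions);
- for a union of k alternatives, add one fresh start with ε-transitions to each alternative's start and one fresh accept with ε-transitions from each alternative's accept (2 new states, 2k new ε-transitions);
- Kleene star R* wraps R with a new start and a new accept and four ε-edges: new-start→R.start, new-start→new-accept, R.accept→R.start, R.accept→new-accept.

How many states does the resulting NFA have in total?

Bottom-up over the parse tree:
Each of the 7 symbol leaves contributes a 2-state fragment.
  cc → 3 states
  a | c | cc → 9 states
  ab → 3 states
  (ab)* → 5 states
  (a | c | cc)(ab)* → 13 states
  (a | c | cc)(ab)* | c → 17 states

17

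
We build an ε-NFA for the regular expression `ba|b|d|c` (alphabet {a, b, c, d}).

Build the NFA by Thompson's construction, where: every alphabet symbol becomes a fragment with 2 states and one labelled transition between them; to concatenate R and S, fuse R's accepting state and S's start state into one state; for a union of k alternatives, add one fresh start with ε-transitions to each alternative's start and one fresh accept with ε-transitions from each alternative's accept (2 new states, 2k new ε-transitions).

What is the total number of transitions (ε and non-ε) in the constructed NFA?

13

By structural recursion:
Each of the 5 symbol leaves contributes 1 transition (1 symbol, 0 ε).
  ba = 2 transitions (2 symbol, 0 ε)
  ba|b|d|c = 13 transitions (5 symbol, 8 ε)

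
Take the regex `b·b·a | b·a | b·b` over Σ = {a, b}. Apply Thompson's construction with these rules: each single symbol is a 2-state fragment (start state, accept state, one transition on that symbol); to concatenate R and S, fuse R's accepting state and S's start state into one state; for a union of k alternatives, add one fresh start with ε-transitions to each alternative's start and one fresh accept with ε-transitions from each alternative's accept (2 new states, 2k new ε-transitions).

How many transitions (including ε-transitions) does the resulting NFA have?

Building bottom-up:
Each of the 7 symbol leaves contributes 1 transition (1 symbol, 0 ε).
  b·b·a → 3 transitions (3 symbol, 0 ε)
  b·a → 2 transitions (2 symbol, 0 ε)
  b·b → 2 transitions (2 symbol, 0 ε)
  b·b·a | b·a | b·b → 13 transitions (7 symbol, 6 ε)

13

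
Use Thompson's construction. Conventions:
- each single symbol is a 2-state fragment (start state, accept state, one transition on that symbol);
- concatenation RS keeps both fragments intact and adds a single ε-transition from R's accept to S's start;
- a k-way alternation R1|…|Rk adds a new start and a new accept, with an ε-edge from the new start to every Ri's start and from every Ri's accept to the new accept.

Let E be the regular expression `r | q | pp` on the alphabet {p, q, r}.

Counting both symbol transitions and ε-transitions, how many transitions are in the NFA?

Per subexpression:
Each of the 4 symbol leaves contributes 1 transition (1 symbol, 0 ε).
  pp — 3 transitions (2 symbol, 1 ε)
  r | q | pp — 11 transitions (4 symbol, 7 ε)

11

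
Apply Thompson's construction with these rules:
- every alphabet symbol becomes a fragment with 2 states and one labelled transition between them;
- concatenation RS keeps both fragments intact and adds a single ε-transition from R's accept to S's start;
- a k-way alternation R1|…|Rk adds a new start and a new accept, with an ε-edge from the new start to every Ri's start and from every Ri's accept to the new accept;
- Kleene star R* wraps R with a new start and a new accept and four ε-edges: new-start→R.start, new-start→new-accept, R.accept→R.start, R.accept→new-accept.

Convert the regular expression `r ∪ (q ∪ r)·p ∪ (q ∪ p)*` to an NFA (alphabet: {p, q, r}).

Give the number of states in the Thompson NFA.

Building bottom-up:
Each of the 6 symbol leaves contributes a 2-state fragment.
  q ∪ r → 6 states
  (q ∪ r)·p → 8 states
  q ∪ p → 6 states
  (q ∪ p)* → 8 states
  r ∪ (q ∪ r)·p ∪ (q ∪ p)* → 20 states

20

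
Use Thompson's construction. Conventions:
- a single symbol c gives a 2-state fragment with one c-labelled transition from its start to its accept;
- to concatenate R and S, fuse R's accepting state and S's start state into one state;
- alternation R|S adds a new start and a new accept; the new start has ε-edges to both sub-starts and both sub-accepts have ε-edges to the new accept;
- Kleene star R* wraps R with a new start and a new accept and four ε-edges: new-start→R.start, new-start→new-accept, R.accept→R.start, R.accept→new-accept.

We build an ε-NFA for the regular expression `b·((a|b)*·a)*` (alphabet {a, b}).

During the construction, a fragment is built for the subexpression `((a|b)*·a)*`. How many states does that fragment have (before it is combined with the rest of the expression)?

Fragment for `((a|b)*·a)*`:
Each of the 3 symbol leaves contributes a 2-state fragment.
  a|b : 6 states
  (a|b)* : 8 states
  (a|b)*·a : 9 states
  ((a|b)*·a)* : 11 states

11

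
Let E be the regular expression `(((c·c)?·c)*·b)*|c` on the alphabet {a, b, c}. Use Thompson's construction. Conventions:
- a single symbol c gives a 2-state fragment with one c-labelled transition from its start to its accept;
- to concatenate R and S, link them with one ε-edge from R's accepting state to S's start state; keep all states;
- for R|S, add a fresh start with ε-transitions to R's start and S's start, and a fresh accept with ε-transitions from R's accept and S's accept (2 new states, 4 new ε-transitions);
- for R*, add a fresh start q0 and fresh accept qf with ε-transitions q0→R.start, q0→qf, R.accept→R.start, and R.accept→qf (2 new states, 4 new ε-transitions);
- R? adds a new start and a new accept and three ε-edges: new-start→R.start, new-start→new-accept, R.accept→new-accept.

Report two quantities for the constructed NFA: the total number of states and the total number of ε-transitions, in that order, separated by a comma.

18, 18

Building bottom-up:
Each of the 5 symbol leaves contributes 2 states and 0 ε-transitions.
  c·c = 4 states, 1 ε-transition
  (c·c)? = 6 states, 4 ε-transitions
  (c·c)?·c = 8 states, 5 ε-transitions
  ((c·c)?·c)* = 10 states, 9 ε-transitions
  ((c·c)?·c)*·b = 12 states, 10 ε-transitions
  (((c·c)?·c)*·b)* = 14 states, 14 ε-transitions
  (((c·c)?·c)*·b)*|c = 18 states, 18 ε-transitions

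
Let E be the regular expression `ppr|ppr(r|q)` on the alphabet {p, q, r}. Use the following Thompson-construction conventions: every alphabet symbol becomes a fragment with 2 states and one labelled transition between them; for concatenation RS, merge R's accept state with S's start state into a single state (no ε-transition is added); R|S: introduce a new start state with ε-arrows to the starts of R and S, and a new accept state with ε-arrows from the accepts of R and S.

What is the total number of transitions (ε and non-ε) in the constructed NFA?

Bottom-up over the parse tree:
Each of the 8 symbol leaves contributes 1 transition (1 symbol, 0 ε).
  ppr : 3 transitions (3 symbol, 0 ε)
  r|q : 6 transitions (2 symbol, 4 ε)
  ppr(r|q) : 9 transitions (5 symbol, 4 ε)
  ppr|ppr(r|q) : 16 transitions (8 symbol, 8 ε)

16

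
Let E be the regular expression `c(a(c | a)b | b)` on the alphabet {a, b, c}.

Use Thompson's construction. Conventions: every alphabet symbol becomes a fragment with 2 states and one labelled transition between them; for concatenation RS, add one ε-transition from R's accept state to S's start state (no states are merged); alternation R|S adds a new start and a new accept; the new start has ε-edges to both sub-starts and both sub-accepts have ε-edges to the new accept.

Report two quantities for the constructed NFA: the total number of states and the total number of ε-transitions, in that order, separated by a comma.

Recursing over subexpressions:
Each of the 6 symbol leaves contributes 2 states and 0 ε-transitions.
  c | a — 6 states, 4 ε-transitions
  a(c | a)b — 10 states, 6 ε-transitions
  a(c | a)b | b — 14 states, 10 ε-transitions
  c(a(c | a)b | b) — 16 states, 11 ε-transitions

16, 11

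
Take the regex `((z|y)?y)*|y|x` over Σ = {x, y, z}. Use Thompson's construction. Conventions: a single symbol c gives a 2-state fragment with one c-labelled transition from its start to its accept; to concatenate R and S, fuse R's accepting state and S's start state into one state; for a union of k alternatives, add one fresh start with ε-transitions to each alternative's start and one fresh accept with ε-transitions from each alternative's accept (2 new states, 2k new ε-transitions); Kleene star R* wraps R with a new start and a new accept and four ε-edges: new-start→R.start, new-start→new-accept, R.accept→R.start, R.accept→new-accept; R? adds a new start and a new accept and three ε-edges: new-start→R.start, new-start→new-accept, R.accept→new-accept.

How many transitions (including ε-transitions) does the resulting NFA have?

22

Per subexpression:
Each of the 5 symbol leaves contributes 1 transition (1 symbol, 0 ε).
  z|y : 6 transitions (2 symbol, 4 ε)
  (z|y)? : 9 transitions (2 symbol, 7 ε)
  (z|y)?y : 10 transitions (3 symbol, 7 ε)
  ((z|y)?y)* : 14 transitions (3 symbol, 11 ε)
  ((z|y)?y)*|y|x : 22 transitions (5 symbol, 17 ε)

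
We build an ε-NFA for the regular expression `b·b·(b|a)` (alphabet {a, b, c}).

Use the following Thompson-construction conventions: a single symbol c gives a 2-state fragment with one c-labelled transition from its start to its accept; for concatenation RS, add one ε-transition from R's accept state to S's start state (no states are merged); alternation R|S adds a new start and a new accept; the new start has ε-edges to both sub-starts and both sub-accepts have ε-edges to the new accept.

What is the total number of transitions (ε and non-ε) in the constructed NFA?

Bottom-up over the parse tree:
Each of the 4 symbol leaves contributes 1 transition (1 symbol, 0 ε).
  b|a — 6 transitions (2 symbol, 4 ε)
  b·b·(b|a) — 10 transitions (4 symbol, 6 ε)

10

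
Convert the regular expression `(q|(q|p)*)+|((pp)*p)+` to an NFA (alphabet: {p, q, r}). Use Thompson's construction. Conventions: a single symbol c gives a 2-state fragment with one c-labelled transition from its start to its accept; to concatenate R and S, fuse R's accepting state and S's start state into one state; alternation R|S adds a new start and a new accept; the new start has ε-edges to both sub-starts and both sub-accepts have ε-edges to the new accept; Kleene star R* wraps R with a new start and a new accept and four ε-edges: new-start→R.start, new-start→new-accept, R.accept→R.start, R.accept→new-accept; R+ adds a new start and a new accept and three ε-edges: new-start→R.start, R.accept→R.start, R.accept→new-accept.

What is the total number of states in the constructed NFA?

24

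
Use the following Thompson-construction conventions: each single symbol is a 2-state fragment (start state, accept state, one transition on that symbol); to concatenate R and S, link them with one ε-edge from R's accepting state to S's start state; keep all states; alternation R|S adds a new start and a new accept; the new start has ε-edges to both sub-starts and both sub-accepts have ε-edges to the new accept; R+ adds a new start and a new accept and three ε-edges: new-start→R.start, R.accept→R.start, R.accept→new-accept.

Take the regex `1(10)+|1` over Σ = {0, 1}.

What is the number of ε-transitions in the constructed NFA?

Bottom-up over the parse tree:
Each of the 4 symbol leaves contributes 0 ε-transitions.
  10 = 1 ε-transition
  (10)+ = 4 ε-transitions
  1(10)+ = 5 ε-transitions
  1(10)+|1 = 9 ε-transitions

9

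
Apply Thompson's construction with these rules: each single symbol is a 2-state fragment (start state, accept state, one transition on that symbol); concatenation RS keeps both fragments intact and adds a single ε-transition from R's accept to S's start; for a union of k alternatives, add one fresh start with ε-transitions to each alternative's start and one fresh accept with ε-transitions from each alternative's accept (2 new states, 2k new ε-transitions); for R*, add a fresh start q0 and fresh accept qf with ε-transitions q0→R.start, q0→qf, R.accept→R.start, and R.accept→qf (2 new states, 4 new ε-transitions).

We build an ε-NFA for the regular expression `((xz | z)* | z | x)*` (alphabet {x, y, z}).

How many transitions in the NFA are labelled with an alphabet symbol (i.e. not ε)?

5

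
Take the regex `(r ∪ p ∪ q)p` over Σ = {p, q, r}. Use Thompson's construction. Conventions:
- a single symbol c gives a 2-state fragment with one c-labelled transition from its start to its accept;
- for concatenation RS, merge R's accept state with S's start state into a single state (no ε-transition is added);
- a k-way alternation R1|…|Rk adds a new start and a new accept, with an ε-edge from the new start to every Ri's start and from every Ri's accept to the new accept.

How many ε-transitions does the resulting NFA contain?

Recursing over subexpressions:
Each of the 4 symbol leaves contributes 0 ε-transitions.
  r ∪ p ∪ q = 6 ε-transitions
  (r ∪ p ∪ q)p = 6 ε-transitions

6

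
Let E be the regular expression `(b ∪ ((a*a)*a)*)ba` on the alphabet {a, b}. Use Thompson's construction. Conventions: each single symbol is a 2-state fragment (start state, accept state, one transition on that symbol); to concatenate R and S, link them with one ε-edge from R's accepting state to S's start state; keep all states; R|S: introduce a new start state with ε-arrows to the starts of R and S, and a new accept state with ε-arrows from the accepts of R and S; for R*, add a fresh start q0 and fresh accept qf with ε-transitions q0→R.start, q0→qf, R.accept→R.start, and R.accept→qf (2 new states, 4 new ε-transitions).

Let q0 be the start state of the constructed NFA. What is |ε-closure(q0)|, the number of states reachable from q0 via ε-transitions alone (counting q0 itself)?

Compute the ε-closure size of each fragment's start state recursively; a symbol fragment's start has no outgoing ε-edge, so its closure is just itself (size 1).
  a* : |ε-closure| = 1 (new start) + 1 (body) + 1 (new accept) = 3
  a*a : |ε-closure| = 3 + 1 = 4 (closure spills across the concat boundary because the left factor accepts ε)
  (a*a)* : the star's fresh start ε-reaches both the body's start and the fresh accept: |ε-closure| = 2 + 4 = 6
  (a*a)*a : the left operand accepts ε, so the closure extends into the next operand (via the concat ε-link); |ε-closure| = 6 + 1 = 7
  ((a*a)*a)* : |ε-closure| = 1 (new start) + 7 (body) + 1 (new accept) = 9
  b ∪ ((a*a)*a)* : |ε-closure| = 1 (new start) + (1 + 9) + 1 (new accept, since some branch ε-reaches its own accept) = 12
  (b ∪ ((a*a)*a)*)ba : the left operand accepts ε, so the closure extends into the next operand (via the concat ε-link); |ε-closure| = 12 + 1 = 13

13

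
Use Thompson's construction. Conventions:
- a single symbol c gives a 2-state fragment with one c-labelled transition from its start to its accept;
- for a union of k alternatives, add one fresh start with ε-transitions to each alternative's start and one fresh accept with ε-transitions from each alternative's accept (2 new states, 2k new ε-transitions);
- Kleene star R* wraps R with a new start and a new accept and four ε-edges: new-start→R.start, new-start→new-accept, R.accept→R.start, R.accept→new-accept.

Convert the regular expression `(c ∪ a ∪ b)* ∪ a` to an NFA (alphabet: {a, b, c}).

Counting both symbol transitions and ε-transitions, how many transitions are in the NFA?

18

By structural recursion:
Each of the 4 symbol leaves contributes 1 transition (1 symbol, 0 ε).
  c ∪ a ∪ b → 9 transitions (3 symbol, 6 ε)
  (c ∪ a ∪ b)* → 13 transitions (3 symbol, 10 ε)
  (c ∪ a ∪ b)* ∪ a → 18 transitions (4 symbol, 14 ε)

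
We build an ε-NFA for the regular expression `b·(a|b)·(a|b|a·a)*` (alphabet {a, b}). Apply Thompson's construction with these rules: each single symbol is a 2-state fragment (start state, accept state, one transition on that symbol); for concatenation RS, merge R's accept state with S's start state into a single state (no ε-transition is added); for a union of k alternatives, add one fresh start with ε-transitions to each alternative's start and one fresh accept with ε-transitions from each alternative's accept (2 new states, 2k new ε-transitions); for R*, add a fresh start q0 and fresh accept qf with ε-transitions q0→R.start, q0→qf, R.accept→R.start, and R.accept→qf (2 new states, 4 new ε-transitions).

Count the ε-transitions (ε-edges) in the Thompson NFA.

Per subexpression:
Each of the 7 symbol leaves contributes 0 ε-transitions.
  a|b : 4 ε-transitions
  a·a : 0 ε-transitions
  a|b|a·a : 6 ε-transitions
  (a|b|a·a)* : 10 ε-transitions
  b·(a|b)·(a|b|a·a)* : 14 ε-transitions

14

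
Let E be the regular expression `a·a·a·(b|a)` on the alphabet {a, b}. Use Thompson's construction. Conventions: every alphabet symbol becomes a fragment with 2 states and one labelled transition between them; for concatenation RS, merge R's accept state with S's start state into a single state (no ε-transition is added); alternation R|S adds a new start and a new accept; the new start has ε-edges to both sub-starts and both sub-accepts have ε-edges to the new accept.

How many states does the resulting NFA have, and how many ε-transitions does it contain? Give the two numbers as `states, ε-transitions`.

9, 4

Recursing over subexpressions:
Each of the 5 symbol leaves contributes 2 states and 0 ε-transitions.
  b|a = 6 states, 4 ε-transitions
  a·a·a·(b|a) = 9 states, 4 ε-transitions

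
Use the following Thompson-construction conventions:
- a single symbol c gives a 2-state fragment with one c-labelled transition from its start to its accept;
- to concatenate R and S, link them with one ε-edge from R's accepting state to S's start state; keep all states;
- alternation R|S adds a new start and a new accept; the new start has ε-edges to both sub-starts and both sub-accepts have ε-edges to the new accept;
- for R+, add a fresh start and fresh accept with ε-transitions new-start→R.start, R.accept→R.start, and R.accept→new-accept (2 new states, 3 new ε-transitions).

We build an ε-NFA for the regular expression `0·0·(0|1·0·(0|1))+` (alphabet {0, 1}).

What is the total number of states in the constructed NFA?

20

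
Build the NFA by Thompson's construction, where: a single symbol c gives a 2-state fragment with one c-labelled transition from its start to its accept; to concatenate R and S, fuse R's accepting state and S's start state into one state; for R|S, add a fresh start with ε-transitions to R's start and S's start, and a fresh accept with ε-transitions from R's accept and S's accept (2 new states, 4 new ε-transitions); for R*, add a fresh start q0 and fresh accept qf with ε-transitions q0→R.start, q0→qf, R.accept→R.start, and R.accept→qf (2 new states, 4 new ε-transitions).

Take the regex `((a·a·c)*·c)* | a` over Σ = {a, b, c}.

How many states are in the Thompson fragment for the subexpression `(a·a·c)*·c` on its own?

7

Fragment for `(a·a·c)*·c`:
Each of the 4 symbol leaves contributes a 2-state fragment.
  a·a·c — 4 states
  (a·a·c)* — 6 states
  (a·a·c)*·c — 7 states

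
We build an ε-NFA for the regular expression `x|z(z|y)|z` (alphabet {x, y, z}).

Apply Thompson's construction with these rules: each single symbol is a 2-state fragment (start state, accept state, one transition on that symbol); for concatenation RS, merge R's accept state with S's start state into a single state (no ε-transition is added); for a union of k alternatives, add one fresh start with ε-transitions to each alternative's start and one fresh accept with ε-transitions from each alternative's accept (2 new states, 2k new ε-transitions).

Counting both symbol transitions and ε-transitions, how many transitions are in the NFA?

Bottom-up over the parse tree:
Each of the 5 symbol leaves contributes 1 transition (1 symbol, 0 ε).
  z|y : 6 transitions (2 symbol, 4 ε)
  z(z|y) : 7 transitions (3 symbol, 4 ε)
  x|z(z|y)|z : 15 transitions (5 symbol, 10 ε)

15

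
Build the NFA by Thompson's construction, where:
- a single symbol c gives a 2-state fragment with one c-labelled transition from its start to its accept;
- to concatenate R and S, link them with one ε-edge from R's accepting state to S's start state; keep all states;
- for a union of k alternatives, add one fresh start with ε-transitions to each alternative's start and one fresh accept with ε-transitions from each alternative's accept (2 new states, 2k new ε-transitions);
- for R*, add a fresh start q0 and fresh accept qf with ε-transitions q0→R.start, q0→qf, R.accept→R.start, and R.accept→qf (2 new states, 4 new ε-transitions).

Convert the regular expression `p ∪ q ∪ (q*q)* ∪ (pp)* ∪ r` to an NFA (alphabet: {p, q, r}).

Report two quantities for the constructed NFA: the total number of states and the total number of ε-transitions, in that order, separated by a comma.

Per subexpression:
Each of the 7 symbol leaves contributes 2 states and 0 ε-transitions.
  q* = 4 states, 4 ε-transitions
  q*q = 6 states, 5 ε-transitions
  (q*q)* = 8 states, 9 ε-transitions
  pp = 4 states, 1 ε-transition
  (pp)* = 6 states, 5 ε-transitions
  p ∪ q ∪ (q*q)* ∪ (pp)* ∪ r = 22 states, 24 ε-transitions

22, 24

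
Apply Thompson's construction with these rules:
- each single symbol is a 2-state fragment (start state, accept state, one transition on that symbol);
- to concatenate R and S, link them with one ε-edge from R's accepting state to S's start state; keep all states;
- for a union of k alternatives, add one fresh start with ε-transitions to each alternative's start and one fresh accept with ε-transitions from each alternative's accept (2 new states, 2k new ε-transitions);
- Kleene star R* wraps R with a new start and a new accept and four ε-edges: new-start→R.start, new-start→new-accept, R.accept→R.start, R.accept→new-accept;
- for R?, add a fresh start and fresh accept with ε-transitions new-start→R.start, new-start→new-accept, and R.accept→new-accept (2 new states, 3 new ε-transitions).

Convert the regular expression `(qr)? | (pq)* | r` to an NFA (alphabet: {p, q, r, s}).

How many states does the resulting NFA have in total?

16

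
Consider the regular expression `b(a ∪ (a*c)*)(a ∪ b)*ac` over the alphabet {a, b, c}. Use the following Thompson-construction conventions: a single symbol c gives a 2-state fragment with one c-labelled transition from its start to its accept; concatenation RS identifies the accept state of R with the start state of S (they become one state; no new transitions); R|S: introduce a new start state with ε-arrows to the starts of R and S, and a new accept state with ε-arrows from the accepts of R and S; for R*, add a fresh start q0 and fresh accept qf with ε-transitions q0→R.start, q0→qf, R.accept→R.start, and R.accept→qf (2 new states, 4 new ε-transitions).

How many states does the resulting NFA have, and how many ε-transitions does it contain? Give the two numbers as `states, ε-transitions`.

21, 20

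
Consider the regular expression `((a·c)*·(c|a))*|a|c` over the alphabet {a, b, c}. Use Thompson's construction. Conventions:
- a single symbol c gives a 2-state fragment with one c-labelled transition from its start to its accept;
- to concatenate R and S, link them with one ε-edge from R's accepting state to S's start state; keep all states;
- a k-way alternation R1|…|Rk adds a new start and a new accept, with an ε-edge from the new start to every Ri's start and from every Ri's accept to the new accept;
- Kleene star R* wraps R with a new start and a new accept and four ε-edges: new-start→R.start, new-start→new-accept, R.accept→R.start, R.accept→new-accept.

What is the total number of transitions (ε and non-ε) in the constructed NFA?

26

Recursing over subexpressions:
Each of the 6 symbol leaves contributes 1 transition (1 symbol, 0 ε).
  a·c : 3 transitions (2 symbol, 1 ε)
  (a·c)* : 7 transitions (2 symbol, 5 ε)
  c|a : 6 transitions (2 symbol, 4 ε)
  (a·c)*·(c|a) : 14 transitions (4 symbol, 10 ε)
  ((a·c)*·(c|a))* : 18 transitions (4 symbol, 14 ε)
  ((a·c)*·(c|a))*|a|c : 26 transitions (6 symbol, 20 ε)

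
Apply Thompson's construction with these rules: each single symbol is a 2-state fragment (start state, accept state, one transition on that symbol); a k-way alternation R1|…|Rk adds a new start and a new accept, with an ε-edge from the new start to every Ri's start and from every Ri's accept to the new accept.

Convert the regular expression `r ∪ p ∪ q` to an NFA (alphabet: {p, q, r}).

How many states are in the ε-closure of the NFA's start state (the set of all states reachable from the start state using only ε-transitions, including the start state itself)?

Work bottom-up. For each fragment F, track |ε-closure(F.start)| and whether F's accept lies in that closure (i.e. whether F accepts ε). A single-symbol fragment has closure size 1 and does not accept ε.
  r ∪ p ∪ q → new start ε-reaches every alternative's start; none of them accept ε, so the new accept is not reached: |ε-closure| = 1 + 1 + 1 + 1 = 4

4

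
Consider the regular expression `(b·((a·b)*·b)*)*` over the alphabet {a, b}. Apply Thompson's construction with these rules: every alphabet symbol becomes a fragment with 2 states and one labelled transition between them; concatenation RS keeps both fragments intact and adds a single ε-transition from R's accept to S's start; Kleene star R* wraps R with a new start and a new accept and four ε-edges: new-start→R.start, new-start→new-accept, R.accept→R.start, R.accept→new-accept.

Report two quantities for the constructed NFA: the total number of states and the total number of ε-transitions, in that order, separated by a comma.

14, 15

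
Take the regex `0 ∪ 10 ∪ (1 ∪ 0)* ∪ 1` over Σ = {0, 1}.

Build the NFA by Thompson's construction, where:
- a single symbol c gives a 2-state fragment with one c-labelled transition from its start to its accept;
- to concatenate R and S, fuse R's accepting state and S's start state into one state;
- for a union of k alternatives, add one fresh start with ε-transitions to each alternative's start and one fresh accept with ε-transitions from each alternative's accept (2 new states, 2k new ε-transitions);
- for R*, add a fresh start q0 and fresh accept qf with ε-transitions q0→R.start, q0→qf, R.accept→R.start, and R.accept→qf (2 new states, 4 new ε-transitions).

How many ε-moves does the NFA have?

Bottom-up over the parse tree:
Each of the 6 symbol leaves contributes 0 ε-transitions.
  10 — 0 ε-transitions
  1 ∪ 0 — 4 ε-transitions
  (1 ∪ 0)* — 8 ε-transitions
  0 ∪ 10 ∪ (1 ∪ 0)* ∪ 1 — 16 ε-transitions

16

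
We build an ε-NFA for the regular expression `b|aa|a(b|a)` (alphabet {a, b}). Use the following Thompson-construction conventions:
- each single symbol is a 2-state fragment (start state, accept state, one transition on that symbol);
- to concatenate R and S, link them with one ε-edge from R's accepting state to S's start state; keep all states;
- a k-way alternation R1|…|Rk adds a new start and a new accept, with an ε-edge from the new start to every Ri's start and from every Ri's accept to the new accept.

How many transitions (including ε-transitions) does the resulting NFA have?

18

Bottom-up over the parse tree:
Each of the 6 symbol leaves contributes 1 transition (1 symbol, 0 ε).
  aa — 3 transitions (2 symbol, 1 ε)
  b|a — 6 transitions (2 symbol, 4 ε)
  a(b|a) — 8 transitions (3 symbol, 5 ε)
  b|aa|a(b|a) — 18 transitions (6 symbol, 12 ε)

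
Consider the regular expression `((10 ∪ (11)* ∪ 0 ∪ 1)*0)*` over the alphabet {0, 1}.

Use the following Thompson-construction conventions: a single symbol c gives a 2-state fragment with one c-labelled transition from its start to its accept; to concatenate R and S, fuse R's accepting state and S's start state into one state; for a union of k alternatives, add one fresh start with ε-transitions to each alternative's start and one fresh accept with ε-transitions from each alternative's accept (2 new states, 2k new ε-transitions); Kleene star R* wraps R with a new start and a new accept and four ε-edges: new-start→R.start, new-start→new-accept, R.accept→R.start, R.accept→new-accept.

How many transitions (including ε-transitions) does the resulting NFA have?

Bottom-up over the parse tree:
Each of the 7 symbol leaves contributes 1 transition (1 symbol, 0 ε).
  10 → 2 transitions (2 symbol, 0 ε)
  11 → 2 transitions (2 symbol, 0 ε)
  (11)* → 6 transitions (2 symbol, 4 ε)
  10 ∪ (11)* ∪ 0 ∪ 1 → 18 transitions (6 symbol, 12 ε)
  (10 ∪ (11)* ∪ 0 ∪ 1)* → 22 transitions (6 symbol, 16 ε)
  (10 ∪ (11)* ∪ 0 ∪ 1)*0 → 23 transitions (7 symbol, 16 ε)
  ((10 ∪ (11)* ∪ 0 ∪ 1)*0)* → 27 transitions (7 symbol, 20 ε)

27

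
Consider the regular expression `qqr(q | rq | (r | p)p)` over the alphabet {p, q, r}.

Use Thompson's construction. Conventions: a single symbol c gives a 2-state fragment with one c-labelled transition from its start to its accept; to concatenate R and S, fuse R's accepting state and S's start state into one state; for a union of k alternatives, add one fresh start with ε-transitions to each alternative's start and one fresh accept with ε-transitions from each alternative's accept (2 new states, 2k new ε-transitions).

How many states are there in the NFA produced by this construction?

By structural recursion:
Each of the 9 symbol leaves contributes a 2-state fragment.
  rq — 3 states
  r | p — 6 states
  (r | p)p — 7 states
  q | rq | (r | p)p — 14 states
  qqr(q | rq | (r | p)p) — 17 states

17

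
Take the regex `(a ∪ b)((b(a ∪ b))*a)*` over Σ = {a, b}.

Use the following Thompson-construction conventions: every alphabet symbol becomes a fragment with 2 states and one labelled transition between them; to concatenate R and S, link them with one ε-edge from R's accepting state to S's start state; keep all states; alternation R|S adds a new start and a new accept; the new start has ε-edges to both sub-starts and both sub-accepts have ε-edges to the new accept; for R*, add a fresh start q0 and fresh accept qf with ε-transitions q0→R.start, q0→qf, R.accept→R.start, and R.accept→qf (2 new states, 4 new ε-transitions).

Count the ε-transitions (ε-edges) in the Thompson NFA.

19

Recursing over subexpressions:
Each of the 6 symbol leaves contributes 0 ε-transitions.
  a ∪ b → 4 ε-transitions
  a ∪ b → 4 ε-transitions
  b(a ∪ b) → 5 ε-transitions
  (b(a ∪ b))* → 9 ε-transitions
  (b(a ∪ b))*a → 10 ε-transitions
  ((b(a ∪ b))*a)* → 14 ε-transitions
  (a ∪ b)((b(a ∪ b))*a)* → 19 ε-transitions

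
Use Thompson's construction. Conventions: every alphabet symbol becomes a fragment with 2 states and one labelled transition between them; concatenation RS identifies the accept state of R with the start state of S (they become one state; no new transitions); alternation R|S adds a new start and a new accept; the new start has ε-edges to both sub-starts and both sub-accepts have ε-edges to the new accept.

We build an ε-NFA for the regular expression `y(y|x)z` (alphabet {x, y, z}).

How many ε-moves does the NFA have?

Bottom-up over the parse tree:
Each of the 4 symbol leaves contributes 0 ε-transitions.
  y|x = 4 ε-transitions
  y(y|x)z = 4 ε-transitions

4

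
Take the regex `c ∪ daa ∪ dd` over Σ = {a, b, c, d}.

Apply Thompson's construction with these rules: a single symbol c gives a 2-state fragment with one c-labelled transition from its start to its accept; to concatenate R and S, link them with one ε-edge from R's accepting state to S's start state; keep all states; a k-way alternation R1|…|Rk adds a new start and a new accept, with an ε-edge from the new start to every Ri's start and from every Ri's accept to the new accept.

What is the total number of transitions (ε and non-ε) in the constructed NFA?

15

Per subexpression:
Each of the 6 symbol leaves contributes 1 transition (1 symbol, 0 ε).
  daa — 5 transitions (3 symbol, 2 ε)
  dd — 3 transitions (2 symbol, 1 ε)
  c ∪ daa ∪ dd — 15 transitions (6 symbol, 9 ε)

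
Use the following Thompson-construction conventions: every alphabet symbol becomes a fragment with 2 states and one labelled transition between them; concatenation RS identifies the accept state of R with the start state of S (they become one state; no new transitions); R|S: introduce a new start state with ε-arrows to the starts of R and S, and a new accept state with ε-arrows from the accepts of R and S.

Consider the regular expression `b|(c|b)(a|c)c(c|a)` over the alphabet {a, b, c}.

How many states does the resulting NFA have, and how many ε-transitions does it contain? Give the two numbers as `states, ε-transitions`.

Building bottom-up:
Each of the 8 symbol leaves contributes 2 states and 0 ε-transitions.
  c|b → 6 states, 4 ε-transitions
  a|c → 6 states, 4 ε-transitions
  c|a → 6 states, 4 ε-transitions
  (c|b)(a|c)c(c|a) → 17 states, 12 ε-transitions
  b|(c|b)(a|c)c(c|a) → 21 states, 16 ε-transitions

21, 16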